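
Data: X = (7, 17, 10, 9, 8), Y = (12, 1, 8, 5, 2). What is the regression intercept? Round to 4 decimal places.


a = ybar - b*xbar, where b = sum((xi-xbar)(yi-ybar)) / sum((xi-xbar)^2)
n = 5, xbar = 51/5 = 10.2, ybar = 28/5 = 5.6
Sxy = sum((xi-xbar)(yi-ybar)) = -43.6
Sxx = sum((xi-xbar)^2) = 62.8
b = Sxy / Sxx = -109/157 ≈ -0.694268
a = 5.6 - (-0.694268) * 10.2 = 1991/157 ≈ 12.681529

12.6815


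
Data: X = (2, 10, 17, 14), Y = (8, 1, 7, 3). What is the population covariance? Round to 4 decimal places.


Cov = (1/n)*sum((xi-xbar)(yi-ybar))
n = 4, xbar = 43/4 = 10.75, ybar = 19/4 = 4.75
sum((xi-xbar)(yi-ybar)) = -17.25
Cov = -17.25 / 4 = -4.3125

-4.3125


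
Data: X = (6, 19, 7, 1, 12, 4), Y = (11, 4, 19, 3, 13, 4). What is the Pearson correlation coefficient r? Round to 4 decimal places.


r = sum((xi-xbar)(yi-ybar)) / sqrt(sum((xi-xbar)^2) * sum((yi-ybar)^2))
n = 6, xbar = 49/6 ≈ 8.166667, ybar = 54/6 = 9
Sxy = sum((xi-xbar)(yi-ybar)) = 9
Sxx = sum((xi-xbar)^2) = 1241/6 ≈ 206.833333
Syy = sum((yi-ybar)^2) = 206
sqrt(Sxx*Syy) ≈ 206.416246
r = Sxy / sqrt(Sxx*Syy) = 9 / 206.416246 ≈ 0.043601

0.0436


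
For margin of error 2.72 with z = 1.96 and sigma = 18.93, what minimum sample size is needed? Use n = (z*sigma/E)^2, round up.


z*sigma/E = 1.96 * 18.93 / 2.72 = 92757/6800 ≈ 13.640735
(z*sigma/E)^2 ≈ 186.069659
round up: n = 187

187


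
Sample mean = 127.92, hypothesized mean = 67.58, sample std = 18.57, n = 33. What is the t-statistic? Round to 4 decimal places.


t = (xbar - mu0) / (s/sqrt(n))
xbar - mu0 = 127.92 - 67.58 = 60.34
sqrt(33) ≈ 5.74456265
s/sqrt(n) = 18.57 / 5.74456265 ≈ 3.23262207
t = 60.34 / 3.23262207 ≈ 18.665962

18.6660


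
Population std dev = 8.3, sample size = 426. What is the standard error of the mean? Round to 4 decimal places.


SE = sigma / sqrt(n)
sqrt(426) ≈ 20.639767
SE = 8.3 / 20.639767 ≈ 0.402136

0.4021


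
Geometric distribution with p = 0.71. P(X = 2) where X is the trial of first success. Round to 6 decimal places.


P = (1-p)^(k-1) * p
(1-p)^(k-1) = 0.29^1 = 0.29
P = 0.29 * 0.71 = 0.2059

0.205900


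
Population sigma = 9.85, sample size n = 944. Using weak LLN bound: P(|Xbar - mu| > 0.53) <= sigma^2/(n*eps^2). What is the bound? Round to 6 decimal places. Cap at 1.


bound = min(1, sigma^2/(n*eps^2))
sigma^2 = 9.85^2 = 97.0225
n*eps^2 = 944 * 0.53^2 = 944 * 0.2809 = 265.1696
sigma^2/(n*eps^2) = 97.0225 / 265.1696 ≈ 0.36588847

0.365888


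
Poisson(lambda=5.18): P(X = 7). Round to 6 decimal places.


P = e^(-lam) * lam^k / k!
e^(-5.18) ≈ 0.005628006
lam^k = 5.18^7 ≈ 100071.018099
k! = 7! = 5040
P = 0.005628006 * 100071.018099 / 5040 ≈ 0.111746

0.111746


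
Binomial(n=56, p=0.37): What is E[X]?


E[X] = n*p = 56 * 0.37 = 20.72

20.72


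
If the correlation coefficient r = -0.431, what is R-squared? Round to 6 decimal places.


R^2 = r^2 = (-0.431)^2 = 0.185761

0.185761


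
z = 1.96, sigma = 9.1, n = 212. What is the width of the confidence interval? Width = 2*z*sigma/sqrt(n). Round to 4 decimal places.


width = 2*z*sigma/sqrt(n)
2*z*sigma = 2 * 1.96 * 9.1 = 35.672
sqrt(212) ≈ 14.560220
width = 35.672 / 14.560220 ≈ 2.449963

2.4500


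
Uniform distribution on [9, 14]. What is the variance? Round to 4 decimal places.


Var = (b-a)^2 / 12
(b-a)^2 = (14 - 9)^2 = 25
Var = 25/12 ≈ 2.083333

2.0833


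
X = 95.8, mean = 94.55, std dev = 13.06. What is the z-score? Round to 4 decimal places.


z = (X - mu) / sigma
X - mu = 95.8 - 94.55 = 1.25
z = 1.25 / 13.06 = 125/1306 ≈ 0.095712

0.0957


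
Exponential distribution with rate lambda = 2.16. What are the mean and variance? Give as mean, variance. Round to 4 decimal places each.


mean = 1/lam, var = 1/lam^2
mean = 1 / 2.16 = 25/54 ≈ 0.462963
lam^2 = 2.16^2 = 4.6656
var = 1 / 4.6656 = 625/2916 ≈ 0.214335

0.4630, 0.2143


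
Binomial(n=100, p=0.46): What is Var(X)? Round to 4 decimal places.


Var = n*p*(1-p) = 100 * 0.46 * 0.54 = 24.84

24.8400


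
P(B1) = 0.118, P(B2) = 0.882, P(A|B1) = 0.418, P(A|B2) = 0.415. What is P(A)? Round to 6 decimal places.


P(A) = P(A|B1)*P(B1) + P(A|B2)*P(B2)
P(A|B1)*P(B1) = 0.418 * 0.118 = 0.049324
P(A|B2)*P(B2) = 0.415 * 0.882 = 0.36603
P(A) = 0.049324 + 0.36603 = 0.415354

0.415354


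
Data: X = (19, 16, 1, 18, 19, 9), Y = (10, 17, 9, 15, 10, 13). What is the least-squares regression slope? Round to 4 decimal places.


b = sum((xi-xbar)(yi-ybar)) / sum((xi-xbar)^2)
n = 6, xbar = 82/6 = 41/3 ≈ 13.666667, ybar = 74/6 = 37/3 ≈ 12.333333
Sxy = sum((xi-xbar)(yi-ybar)) = 110/3 ≈ 36.666667
Sxx = sum((xi-xbar)^2) = 790/3 ≈ 263.333333
b = Sxy / Sxx = 11/79 ≈ 0.139241

0.1392


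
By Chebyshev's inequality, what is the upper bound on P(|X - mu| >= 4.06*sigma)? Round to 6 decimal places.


P <= 1/k^2
k^2 = 4.06^2 = 16.4836
1/k^2 = 1 / 16.4836 ≈ 0.06066636

0.060666


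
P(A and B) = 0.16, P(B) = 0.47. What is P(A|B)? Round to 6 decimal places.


P(A|B) = P(A and B) / P(B) = 0.16 / 0.47 = 16/47 ≈ 0.34042553

0.340426


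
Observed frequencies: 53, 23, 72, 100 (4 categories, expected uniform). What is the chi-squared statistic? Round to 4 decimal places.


chi2 = sum((O-E)^2/E), E = total/4
total = 248, E = 248/4 = 62
(53 - 62)^2 / 62 = 81 / 62 = 81/62 ≈ 1.306452
(23 - 62)^2 / 62 = 1521 / 62 = 1521/62 ≈ 24.532258
(72 - 62)^2 / 62 = 100 / 62 = 50/31 ≈ 1.612903
(100 - 62)^2 / 62 = 1444 / 62 = 722/31 ≈ 23.290323
chi2 = 1573/31 ≈ 50.741935

50.7419


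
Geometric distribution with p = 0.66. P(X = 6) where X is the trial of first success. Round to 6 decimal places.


P = (1-p)^(k-1) * p
(1-p)^(k-1) = 0.34^5 ≈ 0.004543542
P = 0.004543542 * 0.66 ≈ 0.002998738

0.002999


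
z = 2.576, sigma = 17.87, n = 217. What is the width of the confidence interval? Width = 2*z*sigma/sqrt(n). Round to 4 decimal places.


width = 2*z*sigma/sqrt(n)
2*z*sigma = 2 * 2.576 * 17.87 = 92.06624
sqrt(217) ≈ 14.730920
width = 92.06624 / 14.730920 ≈ 6.249864

6.2499


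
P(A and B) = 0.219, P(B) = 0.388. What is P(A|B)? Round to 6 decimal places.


P(A|B) = P(A and B) / P(B) = 0.219 / 0.388 = 219/388 ≈ 0.56443299

0.564433


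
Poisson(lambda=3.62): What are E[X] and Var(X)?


E[X] = Var(X) = lambda = 3.62

3.62, 3.62


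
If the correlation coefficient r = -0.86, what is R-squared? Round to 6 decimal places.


R^2 = r^2 = (-0.86)^2 = 0.7396

0.739600


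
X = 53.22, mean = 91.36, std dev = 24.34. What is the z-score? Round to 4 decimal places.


z = (X - mu) / sigma
X - mu = 53.22 - 91.36 = -38.14
z = -38.14 / 24.34 = -1907/1217 ≈ -1.566968

-1.5670


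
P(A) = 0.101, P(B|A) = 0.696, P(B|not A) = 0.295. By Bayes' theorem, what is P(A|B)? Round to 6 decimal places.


P(A|B) = P(B|A)*P(A) / P(B), P(B) = P(B|A)*P(A) + P(B|not A)*P(not A)
P(B|A)*P(A) = 0.696 * 0.101 = 0.070296
P(B|not A)*P(not A) = 0.295 * 0.899 = 0.265205
P(B) = 0.070296 + 0.265205 = 0.335501
P(A|B) = 0.070296 / 0.335501 ≈ 0.20952546

0.209525


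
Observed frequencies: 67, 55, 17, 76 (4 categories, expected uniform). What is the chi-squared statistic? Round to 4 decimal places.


chi2 = sum((O-E)^2/E), E = total/4
total = 215, E = 215/4 = 53.75
(67 - 53.75)^2 / 53.75 = 175.5625 / 53.75 = 2809/860 ≈ 3.266279
(55 - 53.75)^2 / 53.75 = 1.5625 / 53.75 = 5/172 ≈ 0.029070
(17 - 53.75)^2 / 53.75 = 1350.5625 / 53.75 = 21609/860 ≈ 25.126744
(76 - 53.75)^2 / 53.75 = 495.0625 / 53.75 = 7921/860 ≈ 9.210465
chi2 = 8091/215 ≈ 37.632558

37.6326


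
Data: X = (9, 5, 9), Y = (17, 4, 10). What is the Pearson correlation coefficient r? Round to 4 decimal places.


r = sum((xi-xbar)(yi-ybar)) / sqrt(sum((xi-xbar)^2) * sum((yi-ybar)^2))
n = 3, xbar = 23/3 ≈ 7.666667, ybar = 31/3 ≈ 10.333333
Sxy = sum((xi-xbar)(yi-ybar)) = 76/3 ≈ 25.333333
Sxx = sum((xi-xbar)^2) = 32/3 ≈ 10.666667
Syy = sum((yi-ybar)^2) = 254/3 ≈ 84.666667
sqrt(Sxx*Syy) ≈ 30.051807
r = Sxy / sqrt(Sxx*Syy) = 25.333333 / 30.051807 ≈ 0.842989

0.8430


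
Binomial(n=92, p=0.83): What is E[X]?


E[X] = n*p = 92 * 0.83 = 76.36

76.36


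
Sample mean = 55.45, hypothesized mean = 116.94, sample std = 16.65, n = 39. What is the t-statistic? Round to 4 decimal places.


t = (xbar - mu0) / (s/sqrt(n))
xbar - mu0 = 55.45 - 116.94 = -61.49
sqrt(39) ≈ 6.24499800
s/sqrt(n) = 16.65 / 6.24499800 ≈ 2.66613376
t = -61.49 / 2.66613376 ≈ -23.063359

-23.0634


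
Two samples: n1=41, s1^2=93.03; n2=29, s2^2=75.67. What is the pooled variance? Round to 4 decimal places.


sp^2 = ((n1-1)*s1^2 + (n2-1)*s2^2)/(n1+n2-2)
(n1-1)*s1^2 = 40 * 93.03 = 3721.2
(n2-1)*s2^2 = 28 * 75.67 = 2118.76
numerator = 3721.2 + 2118.76 = 5839.96
n1+n2-2 = 68
sp^2 = 5839.96 / 68 = 145999/1700 ≈ 85.881765

85.8818


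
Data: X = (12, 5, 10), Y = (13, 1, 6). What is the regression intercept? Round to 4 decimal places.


a = ybar - b*xbar, where b = sum((xi-xbar)(yi-ybar)) / sum((xi-xbar)^2)
n = 3, xbar = 27/3 = 9, ybar = 20/3 ≈ 6.666667
Sxy = sum((xi-xbar)(yi-ybar)) = 41
Sxx = sum((xi-xbar)^2) = 26
b = Sxy / Sxx = 41/26 ≈ 1.576923
a = 6.666667 - 1.576923 * 9 = -587/78 ≈ -7.525641

-7.5256


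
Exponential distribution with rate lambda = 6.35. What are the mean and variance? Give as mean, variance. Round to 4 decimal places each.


mean = 1/lam, var = 1/lam^2
mean = 1 / 6.35 = 20/127 ≈ 0.157480
lam^2 = 6.35^2 = 40.3225
var = 1 / 40.3225 ≈ 0.024800

0.1575, 0.0248


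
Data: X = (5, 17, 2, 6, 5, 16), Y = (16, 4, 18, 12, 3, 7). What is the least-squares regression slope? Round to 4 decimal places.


b = sum((xi-xbar)(yi-ybar)) / sum((xi-xbar)^2)
n = 6, xbar = 51/6 = 8.5, ybar = 60/6 = 10
Sxy = sum((xi-xbar)(yi-ybar)) = -127
Sxx = sum((xi-xbar)^2) = 201.5
b = Sxy / Sxx = -254/403 ≈ -0.630273

-0.6303


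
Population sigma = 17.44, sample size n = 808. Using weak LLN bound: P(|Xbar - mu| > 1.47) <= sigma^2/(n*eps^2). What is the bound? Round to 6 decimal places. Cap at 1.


bound = min(1, sigma^2/(n*eps^2))
sigma^2 = 17.44^2 = 304.1536
n*eps^2 = 808 * 1.47^2 = 808 * 2.1609 = 1746.0072
sigma^2/(n*eps^2) = 304.1536 / 1746.0072 ≈ 0.17419951

0.174200


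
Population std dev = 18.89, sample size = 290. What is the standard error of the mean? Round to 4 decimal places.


SE = sigma / sqrt(n)
sqrt(290) ≈ 17.029386
SE = 18.89 / 17.029386 ≈ 1.109259

1.1093


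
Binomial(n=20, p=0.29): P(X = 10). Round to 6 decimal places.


P = C(n,k) * p^k * (1-p)^(n-k)
C(20,10) = 184756
p^k = 0.29^10 ≈ 0.000004207072
(1-p)^(n-k) = 0.71^10 ≈ 0.03255244
P = 184756 * 0.000004207072 * 0.03255244 ≈ 0.025302

0.025302


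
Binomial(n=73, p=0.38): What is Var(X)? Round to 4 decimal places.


Var = n*p*(1-p) = 73 * 0.38 * 0.62 = 17.1988

17.1988


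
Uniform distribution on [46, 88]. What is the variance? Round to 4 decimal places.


Var = (b-a)^2 / 12
(b-a)^2 = (88 - 46)^2 = 1764
Var = 1764/12 = 147

147.0000


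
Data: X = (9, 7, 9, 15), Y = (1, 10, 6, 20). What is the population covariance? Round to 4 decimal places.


Cov = (1/n)*sum((xi-xbar)(yi-ybar))
n = 4, xbar = 40/4 = 10, ybar = 37/4 = 9.25
sum((xi-xbar)(yi-ybar)) = 63
Cov = 63 / 4 = 15.75

15.7500


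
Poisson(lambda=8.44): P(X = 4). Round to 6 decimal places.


P = e^(-lam) * lam^k / k!
e^(-8.44) ≈ 0.0002160502
lam^k = 8.44^4 ≈ 5074.225769
k! = 4! = 24
P = 0.0002160502 * 5074.225769 / 24 ≈ 0.045679

0.045679


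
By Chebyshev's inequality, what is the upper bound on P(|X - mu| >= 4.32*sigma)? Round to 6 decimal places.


P <= 1/k^2
k^2 = 4.32^2 = 18.6624
1/k^2 = 1 / 18.6624 ≈ 0.05358368

0.053584


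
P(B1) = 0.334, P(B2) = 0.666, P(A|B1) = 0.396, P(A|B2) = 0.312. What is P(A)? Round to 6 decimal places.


P(A) = P(A|B1)*P(B1) + P(A|B2)*P(B2)
P(A|B1)*P(B1) = 0.396 * 0.334 = 0.132264
P(A|B2)*P(B2) = 0.312 * 0.666 = 0.207792
P(A) = 0.132264 + 0.207792 = 0.340056

0.340056


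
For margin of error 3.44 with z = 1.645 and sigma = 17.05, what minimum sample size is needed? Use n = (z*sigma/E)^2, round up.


z*sigma/E = 1.645 * 17.05 / 3.44 ≈ 8.153270
(z*sigma/E)^2 ≈ 66.475817
round up: n = 67

67


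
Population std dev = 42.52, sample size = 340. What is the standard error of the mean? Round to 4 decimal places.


SE = sigma / sqrt(n)
sqrt(340) ≈ 18.439089
SE = 42.52 / 18.439089 ≈ 2.305971

2.3060


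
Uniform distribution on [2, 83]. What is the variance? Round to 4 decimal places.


Var = (b-a)^2 / 12
(b-a)^2 = (83 - 2)^2 = 6561
Var = 6561/12 = 546.75

546.7500


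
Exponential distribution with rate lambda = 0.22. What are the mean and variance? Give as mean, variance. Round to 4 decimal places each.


mean = 1/lam, var = 1/lam^2
mean = 1 / 0.22 = 50/11 ≈ 4.545455
lam^2 = 0.22^2 = 0.0484
var = 1 / 0.0484 = 2500/121 ≈ 20.661157

4.5455, 20.6612


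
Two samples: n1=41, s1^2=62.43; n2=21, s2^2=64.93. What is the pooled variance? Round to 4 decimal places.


sp^2 = ((n1-1)*s1^2 + (n2-1)*s2^2)/(n1+n2-2)
(n1-1)*s1^2 = 40 * 62.43 = 2497.2
(n2-1)*s2^2 = 20 * 64.93 = 1298.6
numerator = 2497.2 + 1298.6 = 3795.8
n1+n2-2 = 60
sp^2 = 3795.8 / 60 = 18979/300 ≈ 63.263333

63.2633


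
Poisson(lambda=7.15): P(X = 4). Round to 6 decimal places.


P = e^(-lam) * lam^k / k!
e^(-7.15) ≈ 0.0007848641
lam^k = 7.15^4 ≈ 2613.510006
k! = 4! = 24
P = 0.0007848641 * 2613.510006 / 24 ≈ 0.085469

0.085469


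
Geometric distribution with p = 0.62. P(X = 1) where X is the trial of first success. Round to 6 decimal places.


P = (1-p)^(k-1) * p
(1-p)^(k-1) = 0.38^0 = 1
P = 1 * 0.62 = 0.62

0.620000


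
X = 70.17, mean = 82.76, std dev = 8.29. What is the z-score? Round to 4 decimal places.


z = (X - mu) / sigma
X - mu = 70.17 - 82.76 = -12.59
z = -12.59 / 8.29 = -1259/829 ≈ -1.518697

-1.5187


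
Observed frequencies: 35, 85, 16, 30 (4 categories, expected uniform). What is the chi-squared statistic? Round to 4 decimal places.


chi2 = sum((O-E)^2/E), E = total/4
total = 166, E = 166/4 = 41.5
(35 - 41.5)^2 / 41.5 = 42.25 / 41.5 = 169/166 ≈ 1.018072
(85 - 41.5)^2 / 41.5 = 1892.25 / 41.5 = 7569/166 ≈ 45.596386
(16 - 41.5)^2 / 41.5 = 650.25 / 41.5 = 2601/166 ≈ 15.668675
(30 - 41.5)^2 / 41.5 = 132.25 / 41.5 = 529/166 ≈ 3.186747
chi2 = 5434/83 ≈ 65.469880

65.4699


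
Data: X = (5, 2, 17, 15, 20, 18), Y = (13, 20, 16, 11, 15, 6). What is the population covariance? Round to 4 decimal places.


Cov = (1/n)*sum((xi-xbar)(yi-ybar))
n = 6, xbar = 77/6 ≈ 12.833333, ybar = 81/6 = 13.5
sum((xi-xbar)(yi-ybar)) = -89.5
Cov = -89.5 / 6 = -179/12 ≈ -14.916667

-14.9167


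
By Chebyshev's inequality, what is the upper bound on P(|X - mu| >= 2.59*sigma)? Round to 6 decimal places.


P <= 1/k^2
k^2 = 2.59^2 = 6.7081
1/k^2 = 1 / 6.7081 ≈ 0.14907351

0.149074


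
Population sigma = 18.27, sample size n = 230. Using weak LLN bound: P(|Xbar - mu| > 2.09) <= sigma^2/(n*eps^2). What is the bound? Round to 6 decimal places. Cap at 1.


bound = min(1, sigma^2/(n*eps^2))
sigma^2 = 18.27^2 = 333.7929
n*eps^2 = 230 * 2.09^2 = 230 * 4.3681 = 1004.663
sigma^2/(n*eps^2) = 333.7929 / 1004.663 ≈ 0.33224365

0.332244


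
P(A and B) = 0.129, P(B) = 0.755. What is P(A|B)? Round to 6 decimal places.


P(A|B) = P(A and B) / P(B) = 0.129 / 0.755 = 129/755 ≈ 0.17086093

0.170861


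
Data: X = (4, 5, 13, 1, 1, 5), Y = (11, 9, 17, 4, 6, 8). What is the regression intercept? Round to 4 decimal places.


a = ybar - b*xbar, where b = sum((xi-xbar)(yi-ybar)) / sum((xi-xbar)^2)
n = 6, xbar = 29/6 ≈ 4.833333, ybar = 55/6 ≈ 9.166667
Sxy = sum((xi-xbar)(yi-ybar)) = 565/6 ≈ 94.166667
Sxx = sum((xi-xbar)^2) = 581/6 ≈ 96.833333
b = Sxy / Sxx = 565/581 ≈ 0.972461
a = 9.166667 - 0.972461 * 4.833333 = 2595/581 ≈ 4.466437

4.4664


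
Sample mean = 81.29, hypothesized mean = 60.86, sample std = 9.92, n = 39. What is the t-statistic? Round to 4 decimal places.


t = (xbar - mu0) / (s/sqrt(n))
xbar - mu0 = 81.29 - 60.86 = 20.43
sqrt(39) ≈ 6.24499800
s/sqrt(n) = 9.92 / 6.24499800 ≈ 1.58847129
t = 20.43 / 1.58847129 ≈ 12.861422

12.8614


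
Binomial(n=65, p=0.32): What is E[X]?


E[X] = n*p = 65 * 0.32 = 20.8

20.8


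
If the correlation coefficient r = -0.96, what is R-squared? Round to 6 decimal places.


R^2 = r^2 = (-0.96)^2 = 0.9216

0.921600


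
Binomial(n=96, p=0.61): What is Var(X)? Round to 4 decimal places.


Var = n*p*(1-p) = 96 * 0.61 * 0.39 = 22.8384

22.8384


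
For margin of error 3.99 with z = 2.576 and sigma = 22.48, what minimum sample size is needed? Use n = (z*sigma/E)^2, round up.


z*sigma/E = 2.576 * 22.48 / 3.99 = 103408/7125 ≈ 14.513404
(z*sigma/E)^2 ≈ 210.638881
round up: n = 211

211


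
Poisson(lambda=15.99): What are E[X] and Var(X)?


E[X] = Var(X) = lambda = 15.99

15.99, 15.99


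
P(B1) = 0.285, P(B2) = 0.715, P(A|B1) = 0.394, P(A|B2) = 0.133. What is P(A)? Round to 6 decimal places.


P(A) = P(A|B1)*P(B1) + P(A|B2)*P(B2)
P(A|B1)*P(B1) = 0.394 * 0.285 = 0.11229
P(A|B2)*P(B2) = 0.133 * 0.715 = 0.095095
P(A) = 0.11229 + 0.095095 = 0.207385

0.207385


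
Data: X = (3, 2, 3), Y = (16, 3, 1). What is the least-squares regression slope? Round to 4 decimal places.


b = sum((xi-xbar)(yi-ybar)) / sum((xi-xbar)^2)
n = 3, xbar = 8/3 ≈ 2.666667, ybar = 20/3 ≈ 6.666667
Sxy = sum((xi-xbar)(yi-ybar)) = 11/3 ≈ 3.666667
Sxx = sum((xi-xbar)^2) = 2/3 ≈ 0.666667
b = Sxy / Sxx = 5.5

5.5000


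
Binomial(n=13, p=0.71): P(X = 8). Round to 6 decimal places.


P = C(n,k) * p^k * (1-p)^(n-k)
C(13,8) = 1287
p^k = 0.71^8 ≈ 0.06457535
(1-p)^(n-k) = 0.29^5 ≈ 0.002051115
P = 1287 * 0.06457535 * 0.002051115 ≈ 0.170465

0.170465


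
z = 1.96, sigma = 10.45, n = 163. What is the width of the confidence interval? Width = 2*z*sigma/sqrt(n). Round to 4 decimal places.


width = 2*z*sigma/sqrt(n)
2*z*sigma = 2 * 1.96 * 10.45 = 40.964
sqrt(163) ≈ 12.767145
width = 40.964 / 12.767145 ≈ 3.208548

3.2085


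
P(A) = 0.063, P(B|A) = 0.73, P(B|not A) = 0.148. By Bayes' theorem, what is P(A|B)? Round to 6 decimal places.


P(A|B) = P(B|A)*P(A) / P(B), P(B) = P(B|A)*P(A) + P(B|not A)*P(not A)
P(B|A)*P(A) = 0.73 * 0.063 = 0.04599
P(B|not A)*P(not A) = 0.148 * 0.937 = 0.138676
P(B) = 0.04599 + 0.138676 = 0.184666
P(A|B) = 0.04599 / 0.184666 ≈ 0.24904422

0.249044


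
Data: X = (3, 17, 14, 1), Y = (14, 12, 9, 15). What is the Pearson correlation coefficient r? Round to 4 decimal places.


r = sum((xi-xbar)(yi-ybar)) / sqrt(sum((xi-xbar)^2) * sum((yi-ybar)^2))
n = 4, xbar = 35/4 = 8.75, ybar = 50/4 = 12.5
Sxy = sum((xi-xbar)(yi-ybar)) = -50.5
Sxx = sum((xi-xbar)^2) = 188.75
Syy = sum((yi-ybar)^2) = 21
sqrt(Sxx*Syy) ≈ 62.958320
r = Sxy / sqrt(Sxx*Syy) = -50.5 / 62.958320 ≈ -0.802118

-0.8021


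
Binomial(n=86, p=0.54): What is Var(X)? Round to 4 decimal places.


Var = n*p*(1-p) = 86 * 0.54 * 0.46 = 21.3624

21.3624


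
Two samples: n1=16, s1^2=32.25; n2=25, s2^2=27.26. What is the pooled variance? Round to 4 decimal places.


sp^2 = ((n1-1)*s1^2 + (n2-1)*s2^2)/(n1+n2-2)
(n1-1)*s1^2 = 15 * 32.25 = 483.75
(n2-1)*s2^2 = 24 * 27.26 = 654.24
numerator = 483.75 + 654.24 = 1137.99
n1+n2-2 = 39
sp^2 = 1137.99 / 39 = 37933/1300 ≈ 29.179231

29.1792


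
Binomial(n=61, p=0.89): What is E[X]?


E[X] = n*p = 61 * 0.89 = 54.29

54.29


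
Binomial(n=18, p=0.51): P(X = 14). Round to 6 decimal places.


P = C(n,k) * p^k * (1-p)^(n-k)
C(18,14) = 3060
p^k = 0.51^14 ≈ 0.00008053459
(1-p)^(n-k) = 0.49^4 = 0.05764801
P = 3060 * 0.00008053459 * 0.05764801 ≈ 0.014207

0.014207


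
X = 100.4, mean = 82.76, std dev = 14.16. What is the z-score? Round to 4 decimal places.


z = (X - mu) / sigma
X - mu = 100.4 - 82.76 = 17.64
z = 17.64 / 14.16 = 147/118 ≈ 1.245763

1.2458


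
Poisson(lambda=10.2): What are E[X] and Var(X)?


E[X] = Var(X) = lambda = 10.2

10.2, 10.2


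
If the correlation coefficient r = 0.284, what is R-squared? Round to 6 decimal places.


R^2 = r^2 = (0.284)^2 = 0.080656

0.080656


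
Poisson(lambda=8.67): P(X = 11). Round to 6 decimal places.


P = e^(-lam) * lam^k / k!
e^(-8.67) ≈ 0.0001716591
lam^k = 8.67^11 ≈ 20807028988.709189
k! = 11! = 39916800
P = 0.0001716591 * 20807028988.709189 / 39916800 ≈ 0.089479

0.089479


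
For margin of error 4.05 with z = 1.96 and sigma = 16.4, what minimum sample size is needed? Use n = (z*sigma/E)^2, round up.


z*sigma/E = 1.96 * 16.4 / 4.05 = 16072/2025 ≈ 7.936790
(z*sigma/E)^2 ≈ 62.992637
round up: n = 63

63


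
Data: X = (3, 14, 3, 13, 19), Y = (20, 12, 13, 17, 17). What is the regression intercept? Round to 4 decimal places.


a = ybar - b*xbar, where b = sum((xi-xbar)(yi-ybar)) / sum((xi-xbar)^2)
n = 5, xbar = 52/5 = 10.4, ybar = 79/5 = 15.8
Sxy = sum((xi-xbar)(yi-ybar)) = -10.6
Sxx = sum((xi-xbar)^2) = 203.2
b = Sxy / Sxx = -53/1016 ≈ -0.052165
a = 15.8 - (-0.052165) * 10.4 = 4151/254 ≈ 16.342520

16.3425


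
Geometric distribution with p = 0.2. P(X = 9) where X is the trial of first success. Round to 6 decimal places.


P = (1-p)^(k-1) * p
(1-p)^(k-1) = 0.8^8 ≈ 0.1677722
P = 0.1677722 * 0.2 ≈ 0.03355443

0.033554


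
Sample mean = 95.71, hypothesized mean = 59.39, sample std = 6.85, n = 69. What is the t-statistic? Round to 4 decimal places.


t = (xbar - mu0) / (s/sqrt(n))
xbar - mu0 = 95.71 - 59.39 = 36.32
sqrt(69) ≈ 8.30662386
s/sqrt(n) = 6.85 / 8.30662386 ≈ 0.82464309
t = 36.32 / 0.82464309 ≈ 44.043296

44.0433


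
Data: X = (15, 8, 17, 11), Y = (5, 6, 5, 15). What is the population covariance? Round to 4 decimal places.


Cov = (1/n)*sum((xi-xbar)(yi-ybar))
n = 4, xbar = 51/4 = 12.75, ybar = 31/4 = 7.75
sum((xi-xbar)(yi-ybar)) = -22.25
Cov = -22.25 / 4 = -5.5625

-5.5625


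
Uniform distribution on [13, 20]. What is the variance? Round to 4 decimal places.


Var = (b-a)^2 / 12
(b-a)^2 = (20 - 13)^2 = 49
Var = 49/12 ≈ 4.083333

4.0833


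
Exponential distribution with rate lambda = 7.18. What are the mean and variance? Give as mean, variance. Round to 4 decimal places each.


mean = 1/lam, var = 1/lam^2
mean = 1 / 7.18 = 50/359 ≈ 0.139276
lam^2 = 7.18^2 = 51.5524
var = 1 / 51.5524 ≈ 0.019398

0.1393, 0.0194


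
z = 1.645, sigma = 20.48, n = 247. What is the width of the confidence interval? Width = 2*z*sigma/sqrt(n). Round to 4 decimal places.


width = 2*z*sigma/sqrt(n)
2*z*sigma = 2 * 1.645 * 20.48 = 67.3792
sqrt(247) ≈ 15.716234
width = 67.3792 / 15.716234 ≈ 4.287236

4.2872


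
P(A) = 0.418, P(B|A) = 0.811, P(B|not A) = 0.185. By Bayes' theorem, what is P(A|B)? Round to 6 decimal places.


P(A|B) = P(B|A)*P(A) / P(B), P(B) = P(B|A)*P(A) + P(B|not A)*P(not A)
P(B|A)*P(A) = 0.811 * 0.418 = 0.338998
P(B|not A)*P(not A) = 0.185 * 0.582 = 0.10767
P(B) = 0.338998 + 0.10767 = 0.446668
P(A|B) = 0.338998 / 0.446668 ≈ 0.75894848

0.758948


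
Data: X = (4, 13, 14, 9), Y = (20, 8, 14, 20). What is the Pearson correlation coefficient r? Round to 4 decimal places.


r = sum((xi-xbar)(yi-ybar)) / sqrt(sum((xi-xbar)^2) * sum((yi-ybar)^2))
n = 4, xbar = 40/4 = 10, ybar = 62/4 = 15.5
Sxy = sum((xi-xbar)(yi-ybar)) = -60
Sxx = sum((xi-xbar)^2) = 62
Syy = sum((yi-ybar)^2) = 99
sqrt(Sxx*Syy) ≈ 78.345389
r = Sxy / sqrt(Sxx*Syy) = -60 / 78.345389 ≈ -0.765840

-0.7658


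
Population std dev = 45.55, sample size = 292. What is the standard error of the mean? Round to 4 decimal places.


SE = sigma / sqrt(n)
sqrt(292) ≈ 17.088007
SE = 45.55 / 17.088007 ≈ 2.665612

2.6656


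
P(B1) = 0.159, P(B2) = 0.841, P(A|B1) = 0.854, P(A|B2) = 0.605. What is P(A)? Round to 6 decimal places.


P(A) = P(A|B1)*P(B1) + P(A|B2)*P(B2)
P(A|B1)*P(B1) = 0.854 * 0.159 = 0.135786
P(A|B2)*P(B2) = 0.605 * 0.841 = 0.508805
P(A) = 0.135786 + 0.508805 = 0.644591

0.644591


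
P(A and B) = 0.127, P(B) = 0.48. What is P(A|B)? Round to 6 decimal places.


P(A|B) = P(A and B) / P(B) = 0.127 / 0.48 = 127/480 ≈ 0.26458333

0.264583


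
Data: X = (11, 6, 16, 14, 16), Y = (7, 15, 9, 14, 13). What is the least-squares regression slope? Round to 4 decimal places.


b = sum((xi-xbar)(yi-ybar)) / sum((xi-xbar)^2)
n = 5, xbar = 63/5 = 12.6, ybar = 58/5 = 11.6
Sxy = sum((xi-xbar)(yi-ybar)) = -15.8
Sxx = sum((xi-xbar)^2) = 71.2
b = Sxy / Sxx = -79/356 ≈ -0.221910

-0.2219


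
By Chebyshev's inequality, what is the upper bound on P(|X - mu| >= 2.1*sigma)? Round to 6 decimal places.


P <= 1/k^2
k^2 = 2.1^2 = 4.41
1/k^2 = 1 / 4.41 = 100/441 ≈ 0.22675737

0.226757


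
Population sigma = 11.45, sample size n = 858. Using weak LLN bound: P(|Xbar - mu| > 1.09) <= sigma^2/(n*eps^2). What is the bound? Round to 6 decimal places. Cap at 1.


bound = min(1, sigma^2/(n*eps^2))
sigma^2 = 11.45^2 = 131.1025
n*eps^2 = 858 * 1.09^2 = 858 * 1.1881 = 1019.3898
sigma^2/(n*eps^2) = 131.1025 / 1019.3898 ≈ 0.12860880

0.128609


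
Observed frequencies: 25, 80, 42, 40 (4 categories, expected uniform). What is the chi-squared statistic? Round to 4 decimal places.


chi2 = sum((O-E)^2/E), E = total/4
total = 187, E = 187/4 = 46.75
(25 - 46.75)^2 / 46.75 = 473.0625 / 46.75 = 7569/748 ≈ 10.118984
(80 - 46.75)^2 / 46.75 = 1105.5625 / 46.75 = 17689/748 ≈ 23.648396
(42 - 46.75)^2 / 46.75 = 22.5625 / 46.75 = 361/748 ≈ 0.482620
(40 - 46.75)^2 / 46.75 = 45.5625 / 46.75 = 729/748 ≈ 0.974599
chi2 = 6587/187 ≈ 35.224599

35.2246


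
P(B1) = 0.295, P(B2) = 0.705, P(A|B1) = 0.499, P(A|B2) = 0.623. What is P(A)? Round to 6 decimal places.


P(A) = P(A|B1)*P(B1) + P(A|B2)*P(B2)
P(A|B1)*P(B1) = 0.499 * 0.295 = 0.147205
P(A|B2)*P(B2) = 0.623 * 0.705 = 0.439215
P(A) = 0.147205 + 0.439215 = 0.58642

0.586420


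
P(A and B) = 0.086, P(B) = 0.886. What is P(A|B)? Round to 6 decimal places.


P(A|B) = P(A and B) / P(B) = 0.086 / 0.886 = 43/443 ≈ 0.09706546

0.097065


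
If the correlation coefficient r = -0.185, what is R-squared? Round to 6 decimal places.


R^2 = r^2 = (-0.185)^2 = 0.034225

0.034225


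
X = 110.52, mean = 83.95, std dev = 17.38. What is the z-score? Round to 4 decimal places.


z = (X - mu) / sigma
X - mu = 110.52 - 83.95 = 26.57
z = 26.57 / 17.38 = 2657/1738 ≈ 1.528769

1.5288


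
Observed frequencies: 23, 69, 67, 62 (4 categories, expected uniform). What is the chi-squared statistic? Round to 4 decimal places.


chi2 = sum((O-E)^2/E), E = total/4
total = 221, E = 221/4 = 55.25
(23 - 55.25)^2 / 55.25 = 1040.0625 / 55.25 = 16641/884 ≈ 18.824661
(69 - 55.25)^2 / 55.25 = 189.0625 / 55.25 = 3025/884 ≈ 3.421946
(67 - 55.25)^2 / 55.25 = 138.0625 / 55.25 = 2209/884 ≈ 2.498869
(62 - 55.25)^2 / 55.25 = 45.5625 / 55.25 = 729/884 ≈ 0.824661
chi2 = 5651/221 ≈ 25.570136

25.5701


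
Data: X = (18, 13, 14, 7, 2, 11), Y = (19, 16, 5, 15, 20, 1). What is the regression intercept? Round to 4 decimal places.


a = ybar - b*xbar, where b = sum((xi-xbar)(yi-ybar)) / sum((xi-xbar)^2)
n = 6, xbar = 65/6 ≈ 10.833333, ybar = 76/6 = 38/3 ≈ 12.666667
Sxy = sum((xi-xbar)(yi-ybar)) = -142/3 ≈ -47.333333
Sxx = sum((xi-xbar)^2) = 953/6 ≈ 158.833333
b = Sxy / Sxx = -284/953 ≈ -0.298006
a = 12.666667 - (-0.298006) * 10.833333 = 15148/953 ≈ 15.895068

15.8951


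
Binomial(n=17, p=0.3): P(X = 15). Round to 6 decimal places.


P = C(n,k) * p^k * (1-p)^(n-k)
C(17,15) = 136
p^k = 0.3^15 ≈ 0.00000001434891
(1-p)^(n-k) = 0.7^2 = 0.49
P = 136 * 0.00000001434891 * 0.49 ≈ 0.000001

0.000001


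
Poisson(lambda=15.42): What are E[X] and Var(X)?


E[X] = Var(X) = lambda = 15.42

15.42, 15.42


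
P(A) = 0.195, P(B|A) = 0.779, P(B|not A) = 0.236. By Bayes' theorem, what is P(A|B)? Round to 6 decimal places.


P(A|B) = P(B|A)*P(A) / P(B), P(B) = P(B|A)*P(A) + P(B|not A)*P(not A)
P(B|A)*P(A) = 0.779 * 0.195 = 0.151905
P(B|not A)*P(not A) = 0.236 * 0.805 = 0.18998
P(B) = 0.151905 + 0.18998 = 0.341885
P(A|B) = 0.151905 / 0.341885 ≈ 0.44431607

0.444316


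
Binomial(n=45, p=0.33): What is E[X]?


E[X] = n*p = 45 * 0.33 = 14.85

14.85


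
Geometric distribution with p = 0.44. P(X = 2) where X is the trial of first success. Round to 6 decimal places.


P = (1-p)^(k-1) * p
(1-p)^(k-1) = 0.56^1 = 0.56
P = 0.56 * 0.44 = 0.2464

0.246400


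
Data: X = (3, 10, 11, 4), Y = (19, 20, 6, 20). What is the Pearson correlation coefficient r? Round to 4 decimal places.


r = sum((xi-xbar)(yi-ybar)) / sqrt(sum((xi-xbar)^2) * sum((yi-ybar)^2))
n = 4, xbar = 28/4 = 7, ybar = 65/4 = 16.25
Sxy = sum((xi-xbar)(yi-ybar)) = -52
Sxx = sum((xi-xbar)^2) = 50
Syy = sum((yi-ybar)^2) = 140.75
sqrt(Sxx*Syy) ≈ 83.889809
r = Sxy / sqrt(Sxx*Syy) = -52 / 83.889809 ≈ -0.619861

-0.6199


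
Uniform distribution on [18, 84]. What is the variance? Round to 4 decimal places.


Var = (b-a)^2 / 12
(b-a)^2 = (84 - 18)^2 = 4356
Var = 4356/12 = 363

363.0000


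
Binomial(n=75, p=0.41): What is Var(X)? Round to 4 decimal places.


Var = n*p*(1-p) = 75 * 0.41 * 0.59 = 18.1425

18.1425


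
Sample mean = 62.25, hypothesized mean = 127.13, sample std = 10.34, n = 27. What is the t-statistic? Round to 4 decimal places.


t = (xbar - mu0) / (s/sqrt(n))
xbar - mu0 = 62.25 - 127.13 = -64.88
sqrt(27) ≈ 5.19615242
s/sqrt(n) = 10.34 / 5.19615242 ≈ 1.98993393
t = -64.88 / 1.98993393 ≈ -32.604098

-32.6041


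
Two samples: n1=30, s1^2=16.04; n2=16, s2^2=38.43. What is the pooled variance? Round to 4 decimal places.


sp^2 = ((n1-1)*s1^2 + (n2-1)*s2^2)/(n1+n2-2)
(n1-1)*s1^2 = 29 * 16.04 = 465.16
(n2-1)*s2^2 = 15 * 38.43 = 576.45
numerator = 465.16 + 576.45 = 1041.61
n1+n2-2 = 44
sp^2 = 1041.61 / 44 = 104161/4400 ≈ 23.672955

23.6730


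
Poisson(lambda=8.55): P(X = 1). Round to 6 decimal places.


P = e^(-lam) * lam^k / k!
e^(-8.55) ≈ 0.0001935451
lam^k = 8.55^1 = 8.55
k! = 1! = 1
P = 0.0001935451 * 8.55 / 1 ≈ 0.001655

0.001655


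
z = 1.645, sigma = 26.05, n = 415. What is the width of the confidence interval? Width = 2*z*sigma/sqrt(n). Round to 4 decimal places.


width = 2*z*sigma/sqrt(n)
2*z*sigma = 2 * 1.645 * 26.05 = 85.7045
sqrt(415) ≈ 20.371549
width = 85.7045 / 20.371549 ≈ 4.207068

4.2071


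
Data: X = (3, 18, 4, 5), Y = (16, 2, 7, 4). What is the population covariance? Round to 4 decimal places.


Cov = (1/n)*sum((xi-xbar)(yi-ybar))
n = 4, xbar = 30/4 = 7.5, ybar = 29/4 = 7.25
sum((xi-xbar)(yi-ybar)) = -85.5
Cov = -85.5 / 4 = -21.375

-21.3750


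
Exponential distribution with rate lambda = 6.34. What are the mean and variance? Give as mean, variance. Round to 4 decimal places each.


mean = 1/lam, var = 1/lam^2
mean = 1 / 6.34 = 50/317 ≈ 0.157729
lam^2 = 6.34^2 = 40.1956
var = 1 / 40.1956 ≈ 0.024878

0.1577, 0.0249


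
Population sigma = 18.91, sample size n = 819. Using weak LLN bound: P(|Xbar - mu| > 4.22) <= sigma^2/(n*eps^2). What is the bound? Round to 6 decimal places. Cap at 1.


bound = min(1, sigma^2/(n*eps^2))
sigma^2 = 18.91^2 = 357.5881
n*eps^2 = 819 * 4.22^2 = 819 * 17.8084 = 14585.0796
sigma^2/(n*eps^2) = 357.5881 / 14585.0796 ≈ 0.02451739

0.024517


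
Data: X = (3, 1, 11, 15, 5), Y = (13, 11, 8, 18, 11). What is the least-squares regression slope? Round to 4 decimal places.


b = sum((xi-xbar)(yi-ybar)) / sum((xi-xbar)^2)
n = 5, xbar = 35/5 = 7, ybar = 61/5 = 12.2
Sxy = sum((xi-xbar)(yi-ybar)) = 36
Sxx = sum((xi-xbar)^2) = 136
b = Sxy / Sxx = 9/34 ≈ 0.264706

0.2647


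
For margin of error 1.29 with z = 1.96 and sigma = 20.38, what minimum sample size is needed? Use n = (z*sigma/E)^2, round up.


z*sigma/E = 1.96 * 20.38 / 1.29 = 99862/3225 ≈ 30.964961
(z*sigma/E)^2 ≈ 958.828825
round up: n = 959

959


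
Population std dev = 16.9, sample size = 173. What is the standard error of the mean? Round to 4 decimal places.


SE = sigma / sqrt(n)
sqrt(173) ≈ 13.152946
SE = 16.9 / 13.152946 ≈ 1.284883

1.2849


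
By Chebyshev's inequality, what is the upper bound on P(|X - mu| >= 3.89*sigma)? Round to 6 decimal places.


P <= 1/k^2
k^2 = 3.89^2 = 15.1321
1/k^2 = 1 / 15.1321 ≈ 0.06608468

0.066085


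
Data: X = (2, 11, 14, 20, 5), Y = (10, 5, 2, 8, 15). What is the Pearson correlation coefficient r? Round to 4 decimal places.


r = sum((xi-xbar)(yi-ybar)) / sqrt(sum((xi-xbar)^2) * sum((yi-ybar)^2))
n = 5, xbar = 52/5 = 10.4, ybar = 40/5 = 8
Sxy = sum((xi-xbar)(yi-ybar)) = -78
Sxx = sum((xi-xbar)^2) = 205.2
Syy = sum((yi-ybar)^2) = 98
sqrt(Sxx*Syy) ≈ 141.808321
r = Sxy / sqrt(Sxx*Syy) = -78 / 141.808321 ≈ -0.550038

-0.5500


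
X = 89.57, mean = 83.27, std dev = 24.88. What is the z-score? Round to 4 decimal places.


z = (X - mu) / sigma
X - mu = 89.57 - 83.27 = 6.3
z = 6.3 / 24.88 = 315/1244 ≈ 0.253215

0.2532


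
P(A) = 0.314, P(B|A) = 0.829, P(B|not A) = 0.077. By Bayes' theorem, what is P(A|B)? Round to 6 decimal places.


P(A|B) = P(B|A)*P(A) / P(B), P(B) = P(B|A)*P(A) + P(B|not A)*P(not A)
P(B|A)*P(A) = 0.829 * 0.314 = 0.260306
P(B|not A)*P(not A) = 0.077 * 0.686 = 0.052822
P(B) = 0.260306 + 0.052822 = 0.313128
P(A|B) = 0.260306 / 0.313128 ≈ 0.83130860

0.831309


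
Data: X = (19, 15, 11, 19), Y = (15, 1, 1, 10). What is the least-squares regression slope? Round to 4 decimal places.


b = sum((xi-xbar)(yi-ybar)) / sum((xi-xbar)^2)
n = 4, xbar = 64/4 = 16, ybar = 27/4 = 6.75
Sxy = sum((xi-xbar)(yi-ybar)) = 69
Sxx = sum((xi-xbar)^2) = 44
b = Sxy / Sxx = 69/44 ≈ 1.568182

1.5682


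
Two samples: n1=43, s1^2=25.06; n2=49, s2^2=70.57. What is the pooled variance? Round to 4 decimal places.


sp^2 = ((n1-1)*s1^2 + (n2-1)*s2^2)/(n1+n2-2)
(n1-1)*s1^2 = 42 * 25.06 = 1052.52
(n2-1)*s2^2 = 48 * 70.57 = 3387.36
numerator = 1052.52 + 3387.36 = 4439.88
n1+n2-2 = 90
sp^2 = 4439.88 / 90 = 49.332

49.3320


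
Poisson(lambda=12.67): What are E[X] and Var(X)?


E[X] = Var(X) = lambda = 12.67

12.67, 12.67


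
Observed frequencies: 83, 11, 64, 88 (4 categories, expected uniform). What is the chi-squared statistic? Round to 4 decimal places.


chi2 = sum((O-E)^2/E), E = total/4
total = 246, E = 246/4 = 61.5
(83 - 61.5)^2 / 61.5 = 462.25 / 61.5 = 1849/246 ≈ 7.516260
(11 - 61.5)^2 / 61.5 = 2550.25 / 61.5 = 10201/246 ≈ 41.467480
(64 - 61.5)^2 / 61.5 = 6.25 / 61.5 = 25/246 ≈ 0.101626
(88 - 61.5)^2 / 61.5 = 702.25 / 61.5 = 2809/246 ≈ 11.418699
chi2 = 7442/123 ≈ 60.504065

60.5041


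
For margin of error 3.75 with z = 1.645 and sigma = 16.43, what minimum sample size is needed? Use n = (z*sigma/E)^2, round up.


z*sigma/E = 1.645 * 16.43 / 3.75 ≈ 7.207293
(z*sigma/E)^2 ≈ 51.945077
round up: n = 52

52


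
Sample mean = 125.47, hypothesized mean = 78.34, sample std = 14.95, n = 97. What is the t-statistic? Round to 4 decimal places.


t = (xbar - mu0) / (s/sqrt(n))
xbar - mu0 = 125.47 - 78.34 = 47.13
sqrt(97) ≈ 9.84885780
s/sqrt(n) = 14.95 / 9.84885780 ≈ 1.51794252
t = 47.13 / 1.51794252 ≈ 31.048607

31.0486


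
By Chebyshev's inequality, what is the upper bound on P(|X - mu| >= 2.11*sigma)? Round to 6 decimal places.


P <= 1/k^2
k^2 = 2.11^2 = 4.4521
1/k^2 = 1 / 4.4521 ≈ 0.22461310

0.224613


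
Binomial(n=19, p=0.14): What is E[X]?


E[X] = n*p = 19 * 0.14 = 2.66

2.66


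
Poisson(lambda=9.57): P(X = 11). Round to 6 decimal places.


P = e^(-lam) * lam^k / k!
e^(-9.57) ≈ 0.00006979138
lam^k = 9.57^11 ≈ 61663946410.006822
k! = 11! = 39916800
P = 0.00006979138 * 61663946410.006822 / 39916800 ≈ 0.107815

0.107815


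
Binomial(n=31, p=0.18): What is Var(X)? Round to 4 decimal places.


Var = n*p*(1-p) = 31 * 0.18 * 0.82 = 4.5756

4.5756


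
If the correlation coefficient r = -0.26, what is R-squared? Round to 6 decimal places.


R^2 = r^2 = (-0.26)^2 = 0.0676

0.067600


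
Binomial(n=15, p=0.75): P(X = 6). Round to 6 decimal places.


P = C(n,k) * p^k * (1-p)^(n-k)
C(15,6) = 5005
p^k = 0.75^6 = 729/4096 ≈ 0.1779785
(1-p)^(n-k) = 0.25^9 ≈ 0.000003814697
P = 5005 * 0.1779785 * 0.000003814697 ≈ 0.003398

0.003398


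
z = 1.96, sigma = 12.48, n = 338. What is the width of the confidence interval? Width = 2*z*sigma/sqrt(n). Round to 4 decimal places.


width = 2*z*sigma/sqrt(n)
2*z*sigma = 2 * 1.96 * 12.48 = 48.9216
sqrt(338) ≈ 18.384776
width = 48.9216 / 18.384776 ≈ 2.660984

2.6610


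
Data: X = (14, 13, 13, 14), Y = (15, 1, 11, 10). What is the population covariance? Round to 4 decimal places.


Cov = (1/n)*sum((xi-xbar)(yi-ybar))
n = 4, xbar = 54/4 = 13.5, ybar = 37/4 = 9.25
sum((xi-xbar)(yi-ybar)) = 6.5
Cov = 6.5 / 4 = 1.625

1.6250


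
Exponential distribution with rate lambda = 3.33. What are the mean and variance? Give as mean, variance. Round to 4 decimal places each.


mean = 1/lam, var = 1/lam^2
mean = 1 / 3.33 = 100/333 ≈ 0.300300
lam^2 = 3.33^2 = 11.0889
var = 1 / 11.0889 ≈ 0.090180

0.3003, 0.0902


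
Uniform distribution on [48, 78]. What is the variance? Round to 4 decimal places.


Var = (b-a)^2 / 12
(b-a)^2 = (78 - 48)^2 = 900
Var = 900/12 = 75

75.0000


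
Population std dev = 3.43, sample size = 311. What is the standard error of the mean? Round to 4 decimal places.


SE = sigma / sqrt(n)
sqrt(311) ≈ 17.635192
SE = 3.43 / 17.635192 ≈ 0.194497

0.1945


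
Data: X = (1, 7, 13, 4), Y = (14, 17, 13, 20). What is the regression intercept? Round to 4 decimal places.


a = ybar - b*xbar, where b = sum((xi-xbar)(yi-ybar)) / sum((xi-xbar)^2)
n = 4, xbar = 25/4 = 6.25, ybar = 64/4 = 16
Sxy = sum((xi-xbar)(yi-ybar)) = -18
Sxx = sum((xi-xbar)^2) = 78.75
b = Sxy / Sxx = -8/35 ≈ -0.228571
a = 16 - (-0.228571) * 6.25 = 122/7 ≈ 17.428571

17.4286


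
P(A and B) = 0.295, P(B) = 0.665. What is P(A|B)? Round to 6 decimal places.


P(A|B) = P(A and B) / P(B) = 0.295 / 0.665 = 59/133 ≈ 0.44360902

0.443609


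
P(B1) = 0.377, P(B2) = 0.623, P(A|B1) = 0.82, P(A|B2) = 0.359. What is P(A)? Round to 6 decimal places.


P(A) = P(A|B1)*P(B1) + P(A|B2)*P(B2)
P(A|B1)*P(B1) = 0.82 * 0.377 = 0.30914
P(A|B2)*P(B2) = 0.359 * 0.623 = 0.223657
P(A) = 0.30914 + 0.223657 = 0.532797

0.532797


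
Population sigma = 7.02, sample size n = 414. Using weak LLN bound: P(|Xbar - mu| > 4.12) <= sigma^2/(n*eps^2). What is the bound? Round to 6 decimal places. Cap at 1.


bound = min(1, sigma^2/(n*eps^2))
sigma^2 = 7.02^2 = 49.2804
n*eps^2 = 414 * 4.12^2 = 414 * 16.9744 = 7027.4016
sigma^2/(n*eps^2) = 49.2804 / 7027.4016 ≈ 0.00701261

0.007013


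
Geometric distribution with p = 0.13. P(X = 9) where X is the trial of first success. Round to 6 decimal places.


P = (1-p)^(k-1) * p
(1-p)^(k-1) = 0.87^8 ≈ 0.3282117
P = 0.3282117 * 0.13 ≈ 0.04266752

0.042668


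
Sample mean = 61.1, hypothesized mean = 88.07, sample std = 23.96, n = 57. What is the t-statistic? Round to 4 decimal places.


t = (xbar - mu0) / (s/sqrt(n))
xbar - mu0 = 61.1 - 88.07 = -26.97
sqrt(57) ≈ 7.54983444
s/sqrt(n) = 23.96 / 7.54983444 ≈ 3.17357953
t = -26.97 / 3.17357953 ≈ -8.498290

-8.4983


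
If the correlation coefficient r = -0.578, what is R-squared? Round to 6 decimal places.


R^2 = r^2 = (-0.578)^2 = 0.334084

0.334084


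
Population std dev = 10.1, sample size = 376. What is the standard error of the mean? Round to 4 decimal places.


SE = sigma / sqrt(n)
sqrt(376) ≈ 19.390719
SE = 10.1 / 19.390719 ≈ 0.520868

0.5209


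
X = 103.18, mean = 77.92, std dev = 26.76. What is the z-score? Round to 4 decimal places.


z = (X - mu) / sigma
X - mu = 103.18 - 77.92 = 25.26
z = 25.26 / 26.76 = 421/446 ≈ 0.943946

0.9439


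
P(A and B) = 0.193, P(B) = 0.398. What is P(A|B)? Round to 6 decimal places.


P(A|B) = P(A and B) / P(B) = 0.193 / 0.398 = 193/398 ≈ 0.48492462

0.484925


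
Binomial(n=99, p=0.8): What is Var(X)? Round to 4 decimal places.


Var = n*p*(1-p) = 99 * 0.8 * 0.2 = 15.84

15.8400
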